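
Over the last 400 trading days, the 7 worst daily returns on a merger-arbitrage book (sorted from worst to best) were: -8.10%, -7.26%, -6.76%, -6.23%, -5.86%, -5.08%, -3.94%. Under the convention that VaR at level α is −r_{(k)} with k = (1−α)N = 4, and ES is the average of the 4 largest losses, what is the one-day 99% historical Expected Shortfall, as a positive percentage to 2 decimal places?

The 4 worst returns sum to -28.35%.
ES = −(-28.35%) / 4 = 7.0875% ≈ 7.09%.

7.09%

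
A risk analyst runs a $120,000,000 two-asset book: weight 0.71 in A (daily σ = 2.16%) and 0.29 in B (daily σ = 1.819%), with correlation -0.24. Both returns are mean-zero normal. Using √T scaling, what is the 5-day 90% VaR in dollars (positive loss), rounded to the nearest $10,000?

$5,150,000

σ_p = √(0.71²·2.16² + 0.29²·1.819² + 2·-0.24·0.71·0.29·2.16·1.819) = 1.497%.
σ_{5d} = 1.497% × √5 = 3.347%.
z(90%) = 1.282.
VaR = 1.282 × 3.347% = 4.291%; on $120,000,000 that is $5,149,200.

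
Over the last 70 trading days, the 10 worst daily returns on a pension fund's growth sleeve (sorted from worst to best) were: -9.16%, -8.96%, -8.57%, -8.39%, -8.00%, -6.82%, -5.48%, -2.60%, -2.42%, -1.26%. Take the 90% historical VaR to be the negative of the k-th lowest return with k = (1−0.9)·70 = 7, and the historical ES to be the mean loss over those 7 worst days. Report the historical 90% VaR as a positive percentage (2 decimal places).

5.48%

k = 7; the 7th lowest return is -5.48%, so VaR = 5.48%.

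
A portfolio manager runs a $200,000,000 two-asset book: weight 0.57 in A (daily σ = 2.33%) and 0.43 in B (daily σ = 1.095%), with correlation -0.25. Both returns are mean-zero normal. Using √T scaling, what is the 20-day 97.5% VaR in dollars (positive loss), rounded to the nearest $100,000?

σ_p = √(0.57²·2.33² + 0.43²·1.095² + 2·-0.25·0.57·0.43·2.33·1.095) = 1.293%.
σ_{20d} = 1.293% × √20 = 5.782%.
z(97.5%) = 1.960.
VaR = 1.960 × 5.782% = 11.333%; on $200,000,000 that is $22,666,000.

$22,700,000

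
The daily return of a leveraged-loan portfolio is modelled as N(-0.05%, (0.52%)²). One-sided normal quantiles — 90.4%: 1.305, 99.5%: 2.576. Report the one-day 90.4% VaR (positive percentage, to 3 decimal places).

VaR = −μ + z·σ = −(-0.05%) + 1.305 × 0.52% = 0.729%.

0.729%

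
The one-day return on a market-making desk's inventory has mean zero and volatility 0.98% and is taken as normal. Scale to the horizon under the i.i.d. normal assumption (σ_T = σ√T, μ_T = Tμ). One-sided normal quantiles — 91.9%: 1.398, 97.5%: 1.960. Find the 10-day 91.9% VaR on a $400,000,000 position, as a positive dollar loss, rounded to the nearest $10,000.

$17,330,000

σ_{10d} = 0.98% × √10 = 3.099%.
VaR = 1.398 × 3.099% = 4.332%.
On $400,000,000: 0.04332 × $400,000,000 = $17,328,000.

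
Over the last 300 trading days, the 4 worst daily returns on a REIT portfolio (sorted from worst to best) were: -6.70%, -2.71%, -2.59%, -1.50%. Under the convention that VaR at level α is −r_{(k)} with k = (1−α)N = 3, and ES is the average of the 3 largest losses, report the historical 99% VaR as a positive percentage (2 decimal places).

k = 3; the 3rd lowest return is -2.59%, so VaR = 2.59%.

2.59%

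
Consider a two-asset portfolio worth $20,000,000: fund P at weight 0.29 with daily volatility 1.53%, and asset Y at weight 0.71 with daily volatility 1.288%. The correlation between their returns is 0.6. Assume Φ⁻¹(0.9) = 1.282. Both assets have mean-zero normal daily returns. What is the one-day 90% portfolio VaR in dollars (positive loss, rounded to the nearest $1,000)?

σ_p² = 0.29²·1.53² + 0.71²·1.288² + 2·0.6·0.29·0.71·1.53·1.288 = 1.5200 (%²).
σ_p = √1.5200 = 1.233%.
VaR = 1.282 × 1.233% = 1.581%; on $20,000,000 that is $316,200.

$316,000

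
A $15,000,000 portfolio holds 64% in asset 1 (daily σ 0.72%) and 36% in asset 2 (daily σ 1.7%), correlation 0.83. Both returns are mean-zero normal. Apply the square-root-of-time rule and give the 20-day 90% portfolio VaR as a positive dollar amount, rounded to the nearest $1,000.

σ_p = √(0.64²·0.72² + 0.36²·1.7² + 2·0.83·0.64·0.36·0.72·1.7) = 1.027%.
σ_{20d} = 1.027% × √20 = 4.593%.
z(90%) = 1.282.
VaR = 1.282 × 4.593% = 5.888%; on $15,000,000 that is $883,200.

$883,000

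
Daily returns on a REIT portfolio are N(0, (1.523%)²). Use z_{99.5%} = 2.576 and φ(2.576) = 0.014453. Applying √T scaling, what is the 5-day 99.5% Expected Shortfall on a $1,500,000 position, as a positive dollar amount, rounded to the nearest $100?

σ_{5d} = 1.523% × √5 = 3.406%.
ES multiplier = φ(z)/(1−α) = 0.014453/0.005 = 2.891.
ES = 3.406% × 2.891 = 9.847%; on $1,500,000: $147,705.

$147,700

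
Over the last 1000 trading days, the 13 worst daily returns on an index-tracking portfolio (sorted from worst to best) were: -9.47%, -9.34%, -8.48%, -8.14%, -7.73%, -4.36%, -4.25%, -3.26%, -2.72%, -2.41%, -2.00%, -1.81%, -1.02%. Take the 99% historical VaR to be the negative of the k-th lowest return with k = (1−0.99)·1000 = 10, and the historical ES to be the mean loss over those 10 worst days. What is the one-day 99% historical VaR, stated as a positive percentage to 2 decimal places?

2.41%

k = 10; the 10th lowest return is -2.41%, so VaR = 2.41%.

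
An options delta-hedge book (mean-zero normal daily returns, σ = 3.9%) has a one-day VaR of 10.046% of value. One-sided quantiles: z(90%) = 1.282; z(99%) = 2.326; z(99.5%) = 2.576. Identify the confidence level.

Implied z = VaR/σ = 10.046 / 3.9 = 2.576.
This matches z(99.5%) = 2.576.

99.5%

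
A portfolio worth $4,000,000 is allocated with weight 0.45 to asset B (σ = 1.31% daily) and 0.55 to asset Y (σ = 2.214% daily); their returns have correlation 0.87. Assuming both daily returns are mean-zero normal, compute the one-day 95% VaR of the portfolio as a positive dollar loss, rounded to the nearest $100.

σ_p² = 0.45²·1.31² + 0.55²·2.214² + 2·0.87·0.45·0.55·1.31·2.214 = 3.0793 (%²).
σ_p = √3.0793 = 1.755%.
At 95%, z = 1.645.
VaR = 1.645 × 1.755% = 2.887%; on $4,000,000 that is $115,480.

$115,500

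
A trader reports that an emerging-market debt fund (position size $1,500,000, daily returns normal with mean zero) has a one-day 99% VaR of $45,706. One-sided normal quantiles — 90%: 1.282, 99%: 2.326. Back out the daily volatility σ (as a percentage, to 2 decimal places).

1.31%

VaR as a fraction: $45,706 / $1,500,000 = 3.047%.
σ = VaR / z = 3.047% / 2.326 = 1.310%.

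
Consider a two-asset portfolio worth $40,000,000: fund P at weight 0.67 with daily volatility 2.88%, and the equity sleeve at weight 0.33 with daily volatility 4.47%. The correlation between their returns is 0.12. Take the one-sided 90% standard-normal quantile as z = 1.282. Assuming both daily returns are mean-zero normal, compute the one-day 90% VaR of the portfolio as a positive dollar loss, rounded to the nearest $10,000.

$1,320,000

σ_p² = 0.67²·2.88² + 0.33²·4.47² + 2·0.12·0.67·0.33·2.88·4.47 = 6.5824 (%²).
σ_p = √6.5824 = 2.566%.
VaR = 1.282 × 2.566% = 3.290%; on $40,000,000 that is $1,316,000.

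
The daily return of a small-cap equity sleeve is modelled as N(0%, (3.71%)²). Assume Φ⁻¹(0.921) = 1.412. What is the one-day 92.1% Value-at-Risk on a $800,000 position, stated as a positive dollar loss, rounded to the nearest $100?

$41,900

VaR = z·σ = 1.412 × 3.71% = 5.239%.
On $800,000: 0.05239 × $800,000 = $41,912.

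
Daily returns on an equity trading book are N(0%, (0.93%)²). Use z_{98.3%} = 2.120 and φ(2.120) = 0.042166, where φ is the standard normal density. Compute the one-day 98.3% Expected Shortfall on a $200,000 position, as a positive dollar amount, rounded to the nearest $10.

Tail multiplier: φ(z)/(1−α) = 0.042166 / 0.017 = 2.480.
ES = 0.93% × 2.480 = 2.306%.
On $200,000: 0.02306 × $200,000 = $4,612.

$4,610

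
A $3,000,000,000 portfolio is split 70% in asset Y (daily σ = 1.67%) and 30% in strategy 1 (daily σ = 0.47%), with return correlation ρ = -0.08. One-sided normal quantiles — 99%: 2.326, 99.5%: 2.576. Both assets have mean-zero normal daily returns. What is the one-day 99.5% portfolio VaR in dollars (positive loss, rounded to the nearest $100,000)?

$90,100,000

σ_p² = 0.7²·1.67² + 0.3²·0.47² + 2·-0.08·0.7·0.3·1.67·0.47 = 1.3601 (%²).
σ_p = √1.3601 = 1.166%.
VaR = 2.576 × 1.166% = 3.004%; on $3,000,000,000 that is $90,120,000.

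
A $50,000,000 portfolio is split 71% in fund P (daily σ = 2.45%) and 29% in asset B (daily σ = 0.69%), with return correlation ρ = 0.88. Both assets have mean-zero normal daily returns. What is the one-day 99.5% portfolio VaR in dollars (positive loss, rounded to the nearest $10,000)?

$2,470,000

σ_p² = 0.71²·2.45² + 0.29²·0.69² + 2·0.88·0.71·0.29·2.45·0.69 = 3.6785 (%²).
σ_p = √3.6785 = 1.918%.
At 99.5%, z = 2.576.
VaR = 2.576 × 1.918% = 4.941%; on $50,000,000 that is $2,470,500.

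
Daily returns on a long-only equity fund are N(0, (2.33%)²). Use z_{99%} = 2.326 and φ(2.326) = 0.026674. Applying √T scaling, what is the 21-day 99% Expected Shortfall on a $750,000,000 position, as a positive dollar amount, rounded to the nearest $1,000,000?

$214,000,000

σ_{21d} = 2.33% × √21 = 10.677%.
ES multiplier = φ(z)/(1−α) = 0.026674/0.01 = 2.667.
ES = 10.677% × 2.667 = 28.476%; on $750,000,000: $213,570,000.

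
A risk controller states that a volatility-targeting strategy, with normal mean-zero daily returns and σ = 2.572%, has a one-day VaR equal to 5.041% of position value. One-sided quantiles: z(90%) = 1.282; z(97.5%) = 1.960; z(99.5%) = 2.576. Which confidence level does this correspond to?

Implied z = VaR/σ = 5.041 / 2.572 = 1.960.
This matches z(97.5%) = 1.960.

97.5%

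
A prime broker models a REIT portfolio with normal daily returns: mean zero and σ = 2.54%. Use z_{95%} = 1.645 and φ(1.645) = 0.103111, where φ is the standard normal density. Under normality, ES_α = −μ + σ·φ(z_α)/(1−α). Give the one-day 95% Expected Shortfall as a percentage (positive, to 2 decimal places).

Tail multiplier: φ(z)/(1−α) = 0.103111 / 0.05 = 2.062.
ES = 2.54% × 2.062 = 5.237%.

5.24%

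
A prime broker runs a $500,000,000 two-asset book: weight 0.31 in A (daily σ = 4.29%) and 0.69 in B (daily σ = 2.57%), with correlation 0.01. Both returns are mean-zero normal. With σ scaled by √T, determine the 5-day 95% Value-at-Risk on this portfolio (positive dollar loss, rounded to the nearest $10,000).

σ_p = √(0.31²·4.29² + 0.69²·2.57² + 2·0.01·0.31·0.69·4.29·2.57) = 2.227%.
σ_{5d} = 2.227% × √5 = 4.980%.
z(95%) = 1.645.
VaR = 1.645 × 4.980% = 8.192%; on $500,000,000 that is $40,960,000.

$40,960,000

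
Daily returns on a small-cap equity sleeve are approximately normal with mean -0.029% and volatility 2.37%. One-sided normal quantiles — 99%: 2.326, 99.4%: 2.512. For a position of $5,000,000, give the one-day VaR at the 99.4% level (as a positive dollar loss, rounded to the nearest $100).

VaR = −μ + z·σ = −(-0.029%) + 2.512 × 2.37% = 5.982%.
On $5,000,000: 0.05982 × $5,000,000 = $299,100.

$299,100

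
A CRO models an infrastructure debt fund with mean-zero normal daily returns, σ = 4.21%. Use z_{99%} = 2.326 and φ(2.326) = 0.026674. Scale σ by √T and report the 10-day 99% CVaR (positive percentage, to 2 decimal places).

σ_{10d} = 4.21% × √10 = 13.313%.
ES multiplier = φ(z)/(1−α) = 0.026674/0.01 = 2.667.
ES = 13.313% × 2.667 = 35.506%.

35.51%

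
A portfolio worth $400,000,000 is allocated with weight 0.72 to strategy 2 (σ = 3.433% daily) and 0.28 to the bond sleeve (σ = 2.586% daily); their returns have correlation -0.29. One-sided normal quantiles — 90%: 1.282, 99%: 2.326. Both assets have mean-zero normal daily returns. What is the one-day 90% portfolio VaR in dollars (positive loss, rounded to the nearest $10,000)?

σ_p² = 0.72²·3.433² + 0.28²·2.586² + 2·-0.29·0.72·0.28·3.433·2.586 = 5.5958 (%²).
σ_p = √5.5958 = 2.366%.
VaR = 1.282 × 2.366% = 3.033%; on $400,000,000 that is $12,132,000.

$12,130,000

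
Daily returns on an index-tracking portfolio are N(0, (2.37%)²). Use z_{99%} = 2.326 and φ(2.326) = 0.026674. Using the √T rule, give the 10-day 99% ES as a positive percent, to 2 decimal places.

19.99%

σ_{10d} = 2.37% × √10 = 7.495%.
ES multiplier = φ(z)/(1−α) = 0.026674/0.01 = 2.667.
ES = 7.495% × 2.667 = 19.989%.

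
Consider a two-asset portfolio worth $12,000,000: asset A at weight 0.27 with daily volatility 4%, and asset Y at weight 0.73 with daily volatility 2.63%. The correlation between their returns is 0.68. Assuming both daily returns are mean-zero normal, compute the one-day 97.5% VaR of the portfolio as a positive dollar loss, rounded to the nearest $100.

σ_p² = 0.27²·4² + 0.73²·2.63² + 2·0.68·0.27·0.73·4·2.63 = 7.6724 (%²).
σ_p = √7.6724 = 2.770%.
At 97.5%, z = 1.960.
VaR = 1.960 × 2.770% = 5.429%; on $12,000,000 that is $651,480.

$651,500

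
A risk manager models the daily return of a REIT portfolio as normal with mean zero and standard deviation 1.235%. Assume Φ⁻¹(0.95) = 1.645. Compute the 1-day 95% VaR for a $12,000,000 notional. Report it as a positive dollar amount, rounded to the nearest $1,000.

$244,000

VaR = z·σ = 1.645 × 1.235% = 2.032%.
On $12,000,000: 0.02032 × $12,000,000 = $243,840.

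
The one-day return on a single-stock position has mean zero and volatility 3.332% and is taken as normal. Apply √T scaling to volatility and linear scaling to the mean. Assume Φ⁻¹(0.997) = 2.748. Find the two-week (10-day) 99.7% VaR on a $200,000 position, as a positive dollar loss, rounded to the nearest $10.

σ_{10d} = 3.332% × √10 = 10.537%.
VaR = 2.748 × 10.537% = 28.956%.
On $200,000: 0.28956 × $200,000 = $57,912.

$57,910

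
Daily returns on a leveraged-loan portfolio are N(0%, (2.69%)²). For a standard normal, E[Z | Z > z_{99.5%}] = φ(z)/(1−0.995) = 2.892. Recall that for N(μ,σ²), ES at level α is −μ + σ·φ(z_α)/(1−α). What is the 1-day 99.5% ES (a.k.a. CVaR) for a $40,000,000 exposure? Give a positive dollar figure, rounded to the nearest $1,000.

$3,112,000

ES = 2.69% × 2.892 = 7.779%.
On $40,000,000: 0.07779 × $40,000,000 = $3,111,600.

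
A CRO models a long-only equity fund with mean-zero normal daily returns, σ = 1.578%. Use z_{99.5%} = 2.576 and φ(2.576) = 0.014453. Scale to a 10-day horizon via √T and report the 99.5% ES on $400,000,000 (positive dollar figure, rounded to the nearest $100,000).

σ_{10d} = 1.578% × √10 = 4.990%.
ES multiplier = φ(z)/(1−α) = 0.014453/0.005 = 2.891.
ES = 4.990% × 2.891 = 14.426%; on $400,000,000: $57,704,000.

$57,700,000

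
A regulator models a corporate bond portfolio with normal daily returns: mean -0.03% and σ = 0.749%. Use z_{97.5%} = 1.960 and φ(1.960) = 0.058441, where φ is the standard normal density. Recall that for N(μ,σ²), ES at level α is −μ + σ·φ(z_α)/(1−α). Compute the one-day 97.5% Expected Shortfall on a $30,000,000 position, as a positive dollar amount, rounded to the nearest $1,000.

$534,000

Tail multiplier: φ(z)/(1−α) = 0.058441 / 0.025 = 2.338.
ES = −(-0.03%) + 0.749% × 2.338 = 1.781%.
On $30,000,000: 0.01781 × $30,000,000 = $534,300.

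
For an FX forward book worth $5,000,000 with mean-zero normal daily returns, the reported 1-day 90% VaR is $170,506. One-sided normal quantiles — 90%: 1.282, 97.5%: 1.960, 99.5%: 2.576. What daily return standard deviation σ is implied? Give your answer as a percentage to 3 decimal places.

2.660%

VaR as a fraction: $170,506 / $5,000,000 = 3.410%.
σ = VaR / z = 3.410% / 1.282 = 2.660%.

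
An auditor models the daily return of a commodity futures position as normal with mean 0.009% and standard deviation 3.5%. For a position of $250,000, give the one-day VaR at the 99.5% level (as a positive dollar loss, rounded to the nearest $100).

At 99.5% one-sided, z = 2.576.
VaR = −μ + z·σ = −(0.009%) + 2.576 × 3.5% = 9.007%.
On $250,000: 0.09007 × $250,000 = $22,518.

$22,500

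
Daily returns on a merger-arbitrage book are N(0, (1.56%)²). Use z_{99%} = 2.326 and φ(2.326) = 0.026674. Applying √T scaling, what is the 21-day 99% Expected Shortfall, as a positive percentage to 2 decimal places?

19.07%

σ_{21d} = 1.56% × √21 = 7.149%.
ES multiplier = φ(z)/(1−α) = 0.026674/0.01 = 2.667.
ES = 7.149% × 2.667 = 19.066%.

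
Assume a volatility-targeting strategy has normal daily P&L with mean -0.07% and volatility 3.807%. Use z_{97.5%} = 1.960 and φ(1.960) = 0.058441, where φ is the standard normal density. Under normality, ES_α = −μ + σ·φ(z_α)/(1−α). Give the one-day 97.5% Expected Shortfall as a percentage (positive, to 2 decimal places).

Tail multiplier: φ(z)/(1−α) = 0.058441 / 0.025 = 2.338.
ES = −(-0.07%) + 3.807% × 2.338 = 8.971%.

8.97%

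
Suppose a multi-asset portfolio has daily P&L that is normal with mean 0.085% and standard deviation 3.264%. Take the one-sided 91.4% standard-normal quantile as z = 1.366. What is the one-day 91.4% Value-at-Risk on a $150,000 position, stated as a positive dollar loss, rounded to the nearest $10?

$6,560

VaR = −μ + z·σ = −(0.085%) + 1.366 × 3.264% = 4.374%.
On $150,000: 0.04374 × $150,000 = $6,561.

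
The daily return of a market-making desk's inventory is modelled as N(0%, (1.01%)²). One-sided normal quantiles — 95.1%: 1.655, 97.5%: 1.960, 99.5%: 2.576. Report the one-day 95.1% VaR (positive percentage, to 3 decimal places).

VaR = z·σ = 1.655 × 1.01% = 1.672%.

1.672%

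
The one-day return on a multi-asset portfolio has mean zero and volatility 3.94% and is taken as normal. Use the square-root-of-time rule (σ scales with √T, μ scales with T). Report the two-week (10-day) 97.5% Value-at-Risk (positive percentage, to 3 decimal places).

At 97.5%, z = 1.960.
σ_{10d} = 3.94% × √10 = 12.459%.
VaR = 1.960 × 12.459% = 24.420%.

24.420%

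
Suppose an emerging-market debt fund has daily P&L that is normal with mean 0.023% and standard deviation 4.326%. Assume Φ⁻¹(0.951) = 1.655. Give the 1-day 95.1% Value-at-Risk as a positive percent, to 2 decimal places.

VaR = −μ + z·σ = −(0.023%) + 1.655 × 4.326% = 7.137%.

7.14%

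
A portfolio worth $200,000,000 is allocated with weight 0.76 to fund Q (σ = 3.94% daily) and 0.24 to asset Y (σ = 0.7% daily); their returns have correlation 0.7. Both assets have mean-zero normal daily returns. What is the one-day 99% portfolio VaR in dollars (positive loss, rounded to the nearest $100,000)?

$14,500,000

σ_p² = 0.76²·3.94² + 0.24²·0.7² + 2·0.7·0.76·0.24·3.94·0.7 = 9.6989 (%²).
σ_p = √9.6989 = 3.114%.
At 99%, z = 2.326.
VaR = 2.326 × 3.114% = 7.243%; on $200,000,000 that is $14,486,000.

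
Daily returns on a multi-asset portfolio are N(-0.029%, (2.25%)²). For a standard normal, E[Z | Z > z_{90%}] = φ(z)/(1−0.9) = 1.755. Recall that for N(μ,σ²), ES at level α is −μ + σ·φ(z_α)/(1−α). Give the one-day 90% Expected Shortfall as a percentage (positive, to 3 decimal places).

ES = −(-0.029%) + 2.25% × 1.755 = 3.978%.

3.978%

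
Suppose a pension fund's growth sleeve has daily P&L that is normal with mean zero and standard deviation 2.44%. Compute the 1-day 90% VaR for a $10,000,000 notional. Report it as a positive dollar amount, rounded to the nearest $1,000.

$313,000

At 90% one-sided, z = 1.282.
VaR = z·σ = 1.282 × 2.44% = 3.128%.
On $10,000,000: 0.03128 × $10,000,000 = $312,800.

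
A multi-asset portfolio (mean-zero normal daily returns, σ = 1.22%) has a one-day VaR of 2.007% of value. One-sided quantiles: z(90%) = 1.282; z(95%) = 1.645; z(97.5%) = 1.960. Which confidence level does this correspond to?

Implied z = VaR/σ = 2.007 / 1.22 = 1.645.
This matches z(95%) = 1.645.

95%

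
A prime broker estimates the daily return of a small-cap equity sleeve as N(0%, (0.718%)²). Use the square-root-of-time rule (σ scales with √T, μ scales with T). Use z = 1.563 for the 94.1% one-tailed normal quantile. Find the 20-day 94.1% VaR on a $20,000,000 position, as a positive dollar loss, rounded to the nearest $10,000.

σ_{20d} = 0.718% × √20 = 3.211%.
VaR = 1.563 × 3.211% = 5.019%.
On $20,000,000: 0.05019 × $20,000,000 = $1,003,800.

$1,000,000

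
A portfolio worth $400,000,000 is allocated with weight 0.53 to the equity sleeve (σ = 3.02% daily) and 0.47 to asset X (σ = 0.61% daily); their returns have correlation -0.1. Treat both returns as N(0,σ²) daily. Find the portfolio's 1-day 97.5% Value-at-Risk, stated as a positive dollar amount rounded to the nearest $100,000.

$12,500,000

σ_p² = 0.53²·3.02² + 0.47²·0.61² + 2·-0.1·0.53·0.47·3.02·0.61 = 2.5523 (%²).
σ_p = √2.5523 = 1.598%.
At 97.5%, z = 1.960.
VaR = 1.960 × 1.598% = 3.132%; on $400,000,000 that is $12,528,000.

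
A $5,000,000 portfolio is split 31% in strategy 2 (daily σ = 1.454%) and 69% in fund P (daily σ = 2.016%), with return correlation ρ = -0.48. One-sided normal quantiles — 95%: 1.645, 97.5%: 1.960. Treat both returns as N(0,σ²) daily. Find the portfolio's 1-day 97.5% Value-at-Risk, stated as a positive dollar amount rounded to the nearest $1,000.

σ_p² = 0.31²·1.454² + 0.69²·2.016² + 2·-0.48·0.31·0.69·1.454·2.016 = 1.5362 (%²).
σ_p = √1.5362 = 1.239%.
VaR = 1.960 × 1.239% = 2.428%; on $5,000,000 that is $121,400.

$121,000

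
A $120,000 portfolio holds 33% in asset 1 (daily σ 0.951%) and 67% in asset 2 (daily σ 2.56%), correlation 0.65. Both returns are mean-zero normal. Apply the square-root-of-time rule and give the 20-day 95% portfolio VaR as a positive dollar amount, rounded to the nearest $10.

σ_p = √(0.33²·0.951² + 0.67²·2.56² + 2·0.65·0.33·0.67·0.951·2.56) = 1.934%.
σ_{20d} = 1.934% × √20 = 8.649%.
z(95%) = 1.645.
VaR = 1.645 × 8.649% = 14.228%; on $120,000 that is $17,074.

$17,070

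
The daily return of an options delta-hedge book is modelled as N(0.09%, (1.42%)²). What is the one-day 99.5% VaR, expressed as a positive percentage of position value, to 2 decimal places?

At 99.5% one-sided, z = 2.576.
VaR = −μ + z·σ = −(0.09%) + 2.576 × 1.42% = 3.568%.

3.57%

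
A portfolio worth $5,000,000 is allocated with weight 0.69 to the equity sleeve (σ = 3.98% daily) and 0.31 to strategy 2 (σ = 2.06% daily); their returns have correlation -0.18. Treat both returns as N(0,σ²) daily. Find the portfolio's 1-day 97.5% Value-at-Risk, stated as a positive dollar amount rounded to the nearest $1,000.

$265,000

σ_p² = 0.69²·3.98² + 0.31²·2.06² + 2·-0.18·0.69·0.31·3.98·2.06 = 7.3181 (%²).
σ_p = √7.3181 = 2.705%.
At 97.5%, z = 1.960.
VaR = 1.960 × 2.705% = 5.302%; on $5,000,000 that is $265,100.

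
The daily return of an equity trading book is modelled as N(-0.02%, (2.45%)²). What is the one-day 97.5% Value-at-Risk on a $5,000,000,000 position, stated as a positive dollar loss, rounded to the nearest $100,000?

$241,100,000

At 97.5% one-sided, z = 1.960.
VaR = −μ + z·σ = −(-0.02%) + 1.960 × 2.45% = 4.822%.
On $5,000,000,000: 0.04822 × $5,000,000,000 = $241,100,000.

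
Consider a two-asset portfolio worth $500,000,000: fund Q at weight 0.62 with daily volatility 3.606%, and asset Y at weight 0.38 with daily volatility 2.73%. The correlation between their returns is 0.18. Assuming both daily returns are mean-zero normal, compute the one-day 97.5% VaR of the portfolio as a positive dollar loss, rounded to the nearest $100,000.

$25,800,000

σ_p² = 0.62²·3.606² + 0.38²·2.73² + 2·0.18·0.62·0.38·3.606·2.73 = 6.9096 (%²).
σ_p = √6.9096 = 2.629%.
At 97.5%, z = 1.960.
VaR = 1.960 × 2.629% = 5.153%; on $500,000,000 that is $25,765,000.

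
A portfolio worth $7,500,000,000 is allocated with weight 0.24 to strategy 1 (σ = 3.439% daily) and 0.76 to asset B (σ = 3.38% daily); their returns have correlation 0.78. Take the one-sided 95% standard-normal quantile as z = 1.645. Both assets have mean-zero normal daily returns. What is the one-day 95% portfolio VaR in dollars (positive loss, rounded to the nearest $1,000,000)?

σ_p² = 0.24²·3.439² + 0.76²·3.38² + 2·0.78·0.24·0.76·3.439·3.38 = 10.5874 (%²).
σ_p = √10.5874 = 3.254%.
VaR = 1.645 × 3.254% = 5.353%; on $7,500,000,000 that is $401,475,000.

$401,000,000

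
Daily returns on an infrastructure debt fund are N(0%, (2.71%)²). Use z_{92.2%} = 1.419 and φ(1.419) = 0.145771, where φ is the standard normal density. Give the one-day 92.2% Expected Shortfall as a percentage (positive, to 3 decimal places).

5.065%

Tail multiplier: φ(z)/(1−α) = 0.145771 / 0.078 = 1.869.
ES = 2.71% × 1.869 = 5.065%.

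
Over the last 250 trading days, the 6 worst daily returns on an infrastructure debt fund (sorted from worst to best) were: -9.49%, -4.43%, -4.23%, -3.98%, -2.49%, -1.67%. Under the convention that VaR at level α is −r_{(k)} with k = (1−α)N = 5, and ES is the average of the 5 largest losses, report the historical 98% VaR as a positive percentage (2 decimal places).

k = 5; the 5th lowest return is -2.49%, so VaR = 2.49%.

2.49%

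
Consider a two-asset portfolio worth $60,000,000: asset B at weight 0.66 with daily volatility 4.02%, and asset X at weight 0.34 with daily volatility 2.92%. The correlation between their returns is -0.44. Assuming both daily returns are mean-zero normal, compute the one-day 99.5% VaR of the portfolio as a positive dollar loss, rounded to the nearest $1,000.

$3,692,000

σ_p² = 0.66²·4.02² + 0.34²·2.92² + 2·-0.44·0.66·0.34·4.02·2.92 = 5.7071 (%²).
σ_p = √5.7071 = 2.389%.
At 99.5%, z = 2.576.
VaR = 2.576 × 2.389% = 6.154%; on $60,000,000 that is $3,692,400.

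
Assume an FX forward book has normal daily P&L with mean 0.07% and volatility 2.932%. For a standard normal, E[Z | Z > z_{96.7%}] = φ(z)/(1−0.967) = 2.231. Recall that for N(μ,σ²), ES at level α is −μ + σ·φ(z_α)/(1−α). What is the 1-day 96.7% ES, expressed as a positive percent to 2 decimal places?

6.47%

ES = −(0.07%) + 2.932% × 2.231 = 6.471%.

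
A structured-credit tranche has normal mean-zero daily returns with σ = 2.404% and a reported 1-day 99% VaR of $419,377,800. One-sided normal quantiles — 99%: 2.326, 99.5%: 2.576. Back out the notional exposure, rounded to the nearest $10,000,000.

VaR as a fraction of value: z·σ = 2.326 × 2.404% = 5.5917%.
Position = $419,377,800 / 0.055917 = $7,500,000,000.

$7,500,000,000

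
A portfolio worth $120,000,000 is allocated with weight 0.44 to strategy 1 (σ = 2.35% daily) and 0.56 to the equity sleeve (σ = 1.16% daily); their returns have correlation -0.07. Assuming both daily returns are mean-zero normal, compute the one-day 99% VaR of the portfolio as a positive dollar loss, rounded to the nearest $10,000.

$3,300,000

σ_p² = 0.44²·2.35² + 0.56²·1.16² + 2·-0.07·0.44·0.56·2.35·1.16 = 1.3971 (%²).
σ_p = √1.3971 = 1.182%.
At 99%, z = 2.326.
VaR = 2.326 × 1.182% = 2.749%; on $120,000,000 that is $3,298,800.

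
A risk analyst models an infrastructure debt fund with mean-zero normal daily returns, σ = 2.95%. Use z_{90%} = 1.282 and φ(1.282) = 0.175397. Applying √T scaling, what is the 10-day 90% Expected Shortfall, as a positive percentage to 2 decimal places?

σ_{10d} = 2.95% × √10 = 9.329%.
ES multiplier = φ(z)/(1−α) = 0.175397/0.1 = 1.754.
ES = 9.329% × 1.754 = 16.363%.

16.36%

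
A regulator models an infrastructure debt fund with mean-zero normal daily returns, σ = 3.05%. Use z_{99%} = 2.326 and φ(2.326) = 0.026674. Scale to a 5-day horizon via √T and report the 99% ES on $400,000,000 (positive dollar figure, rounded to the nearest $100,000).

$72,800,000

σ_{5d} = 3.05% × √5 = 6.820%.
ES multiplier = φ(z)/(1−α) = 0.026674/0.01 = 2.667.
ES = 6.820% × 2.667 = 18.189%; on $400,000,000: $72,756,000.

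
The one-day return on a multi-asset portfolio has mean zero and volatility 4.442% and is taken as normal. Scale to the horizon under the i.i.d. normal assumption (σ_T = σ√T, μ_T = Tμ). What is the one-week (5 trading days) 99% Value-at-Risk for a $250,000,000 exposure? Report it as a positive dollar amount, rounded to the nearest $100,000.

$57,800,000

At 99%, z = 2.326.
σ_{5d} = 4.442% × √5 = 9.933%.
VaR = 2.326 × 9.933% = 23.104%.
On $250,000,000: 0.23104 × $250,000,000 = $57,760,000.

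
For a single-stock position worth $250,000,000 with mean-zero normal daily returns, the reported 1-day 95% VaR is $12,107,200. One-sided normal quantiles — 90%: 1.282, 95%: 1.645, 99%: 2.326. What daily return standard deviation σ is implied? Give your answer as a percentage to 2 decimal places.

2.94%

VaR as a fraction: $12,107,200 / $250,000,000 = 4.843%.
σ = VaR / z = 4.843% / 1.645 = 2.944%.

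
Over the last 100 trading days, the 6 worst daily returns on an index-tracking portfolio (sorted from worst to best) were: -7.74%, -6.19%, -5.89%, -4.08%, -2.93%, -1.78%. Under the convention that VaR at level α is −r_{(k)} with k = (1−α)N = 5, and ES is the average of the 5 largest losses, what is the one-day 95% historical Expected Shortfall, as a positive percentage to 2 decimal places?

The 5 worst returns sum to -26.83%.
ES = −(-26.83%) / 5 = 5.366% ≈ 5.37%.

5.37%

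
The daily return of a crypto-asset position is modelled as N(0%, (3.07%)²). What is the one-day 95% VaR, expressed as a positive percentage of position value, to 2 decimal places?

At 95% one-sided, z = 1.645.
VaR = z·σ = 1.645 × 3.07% = 5.050%.

5.05%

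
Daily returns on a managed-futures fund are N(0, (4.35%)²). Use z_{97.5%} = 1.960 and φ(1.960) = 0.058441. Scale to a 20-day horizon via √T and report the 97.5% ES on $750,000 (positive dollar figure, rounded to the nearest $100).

σ_{20d} = 4.35% × √20 = 19.454%.
ES multiplier = φ(z)/(1−α) = 0.058441/0.025 = 2.338.
ES = 19.454% × 2.338 = 45.483%; on $750,000: $341,122.

$341,100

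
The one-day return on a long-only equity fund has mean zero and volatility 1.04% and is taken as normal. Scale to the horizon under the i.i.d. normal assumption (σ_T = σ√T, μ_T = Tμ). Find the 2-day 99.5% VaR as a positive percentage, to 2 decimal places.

At 99.5%, z = 2.576.
σ_{2d} = 1.04% × √2 = 1.471%.
VaR = 2.576 × 1.471% = 3.789%.

3.79%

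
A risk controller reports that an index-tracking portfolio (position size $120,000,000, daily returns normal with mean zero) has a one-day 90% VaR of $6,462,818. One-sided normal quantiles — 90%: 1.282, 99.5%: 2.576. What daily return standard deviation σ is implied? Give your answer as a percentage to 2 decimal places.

4.20%

VaR as a fraction: $6,462,818 / $120,000,000 = 5.386%.
σ = VaR / z = 5.386% / 1.282 = 4.201%.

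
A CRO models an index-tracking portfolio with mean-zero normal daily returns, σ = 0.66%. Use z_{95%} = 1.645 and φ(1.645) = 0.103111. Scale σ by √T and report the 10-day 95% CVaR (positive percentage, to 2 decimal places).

4.30%

σ_{10d} = 0.66% × √10 = 2.087%.
ES multiplier = φ(z)/(1−α) = 0.103111/0.05 = 2.062.
ES = 2.087% × 2.062 = 4.303%.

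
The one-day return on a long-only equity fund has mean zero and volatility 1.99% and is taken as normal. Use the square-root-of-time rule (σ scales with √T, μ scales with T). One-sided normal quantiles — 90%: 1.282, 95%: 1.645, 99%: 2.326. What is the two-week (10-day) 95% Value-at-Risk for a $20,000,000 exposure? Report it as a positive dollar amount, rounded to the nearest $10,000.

σ_{10d} = 1.99% × √10 = 6.293%.
VaR = 1.645 × 6.293% = 10.352%.
On $20,000,000: 0.10352 × $20,000,000 = $2,070,400.

$2,070,000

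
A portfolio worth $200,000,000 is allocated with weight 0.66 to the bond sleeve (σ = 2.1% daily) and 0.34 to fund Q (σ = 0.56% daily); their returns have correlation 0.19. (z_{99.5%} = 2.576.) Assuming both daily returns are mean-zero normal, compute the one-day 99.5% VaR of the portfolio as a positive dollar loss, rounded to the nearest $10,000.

$7,390,000

σ_p² = 0.66²·2.1² + 0.34²·0.56² + 2·0.19·0.66·0.34·2.1·0.56 = 2.0575 (%²).
σ_p = √2.0575 = 1.434%.
VaR = 2.576 × 1.434% = 3.694%; on $200,000,000 that is $7,388,000.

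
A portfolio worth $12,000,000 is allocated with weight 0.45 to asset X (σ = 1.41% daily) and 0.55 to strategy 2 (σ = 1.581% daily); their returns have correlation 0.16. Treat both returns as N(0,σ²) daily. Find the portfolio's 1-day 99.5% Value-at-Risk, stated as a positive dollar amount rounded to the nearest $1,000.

σ_p² = 0.45²·1.41² + 0.55²·1.581² + 2·0.16·0.45·0.55·1.41·1.581 = 1.3353 (%²).
σ_p = √1.3353 = 1.156%.
At 99.5%, z = 2.576.
VaR = 2.576 × 1.156% = 2.978%; on $12,000,000 that is $357,360.

$357,000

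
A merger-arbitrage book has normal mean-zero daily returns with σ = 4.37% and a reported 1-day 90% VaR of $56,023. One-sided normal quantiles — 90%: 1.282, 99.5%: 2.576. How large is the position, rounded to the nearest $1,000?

$1,000,000

VaR as a fraction of value: z·σ = 1.282 × 4.37% = 5.60234%.
Position = $56,023 / 0.0560234 = $999,993.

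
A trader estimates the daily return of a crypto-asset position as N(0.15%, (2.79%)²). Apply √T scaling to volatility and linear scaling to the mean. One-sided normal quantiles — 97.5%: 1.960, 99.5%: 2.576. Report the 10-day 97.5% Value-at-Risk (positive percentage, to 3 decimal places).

σ_{10d} = 2.79% × √10 = 8.823%; μ_{10d} = 10 × 0.15% = 1.500%.
VaR = −(1.500%) + 1.960 × 8.823% = 15.793%.

15.793%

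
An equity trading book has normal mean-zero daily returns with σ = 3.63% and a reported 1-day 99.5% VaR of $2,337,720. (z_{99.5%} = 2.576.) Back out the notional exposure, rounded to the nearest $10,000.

$25,000,000

VaR as a fraction of value: z·σ = 2.576 × 3.63% = 9.35088%.
Position = $2,337,720 / 0.0935088 = $25,000,000.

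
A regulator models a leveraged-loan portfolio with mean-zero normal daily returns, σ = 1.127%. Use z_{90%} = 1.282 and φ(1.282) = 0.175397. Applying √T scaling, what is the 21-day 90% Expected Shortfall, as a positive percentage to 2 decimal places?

9.06%

σ_{21d} = 1.127% × √21 = 5.165%.
ES multiplier = φ(z)/(1−α) = 0.175397/0.1 = 1.754.
ES = 5.165% × 1.754 = 9.059%.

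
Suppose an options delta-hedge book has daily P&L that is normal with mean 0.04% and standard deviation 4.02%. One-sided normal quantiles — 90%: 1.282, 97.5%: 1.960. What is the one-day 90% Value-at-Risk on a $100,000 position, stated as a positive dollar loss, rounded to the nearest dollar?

$5,114

VaR = −μ + z·σ = −(0.04%) + 1.282 × 4.02% = 5.114%.
On $100,000: 0.05114 × $100,000 = $5,114.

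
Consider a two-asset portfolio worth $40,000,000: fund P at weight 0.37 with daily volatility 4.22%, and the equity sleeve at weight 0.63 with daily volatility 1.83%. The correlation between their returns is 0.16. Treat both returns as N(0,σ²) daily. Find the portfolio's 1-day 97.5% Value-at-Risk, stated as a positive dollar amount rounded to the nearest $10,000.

$1,630,000

σ_p² = 0.37²·4.22² + 0.63²·1.83² + 2·0.16·0.37·0.63·4.22·1.83 = 4.3432 (%²).
σ_p = √4.3432 = 2.084%.
At 97.5%, z = 1.960.
VaR = 1.960 × 2.084% = 4.085%; on $40,000,000 that is $1,634,000.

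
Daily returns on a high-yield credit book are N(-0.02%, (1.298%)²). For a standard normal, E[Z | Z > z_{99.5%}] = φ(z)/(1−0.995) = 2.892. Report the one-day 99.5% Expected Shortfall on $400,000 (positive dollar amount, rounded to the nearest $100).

ES = −(-0.02%) + 1.298% × 2.892 = 3.774%.
On $400,000: 0.03774 × $400,000 = $15,096.

$15,100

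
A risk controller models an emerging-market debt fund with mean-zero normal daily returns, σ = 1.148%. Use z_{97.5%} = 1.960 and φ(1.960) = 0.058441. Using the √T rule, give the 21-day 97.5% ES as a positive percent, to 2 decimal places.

12.30%

σ_{21d} = 1.148% × √21 = 5.261%.
ES multiplier = φ(z)/(1−α) = 0.058441/0.025 = 2.338.
ES = 5.261% × 2.338 = 12.300%.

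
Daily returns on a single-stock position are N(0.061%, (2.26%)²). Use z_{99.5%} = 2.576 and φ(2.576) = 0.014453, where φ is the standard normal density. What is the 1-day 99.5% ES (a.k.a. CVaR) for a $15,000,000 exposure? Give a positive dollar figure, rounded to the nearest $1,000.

$971,000

Tail multiplier: φ(z)/(1−α) = 0.014453 / 0.005 = 2.891.
ES = −(0.061%) + 2.26% × 2.891 = 6.473%.
On $15,000,000: 0.06473 × $15,000,000 = $970,950.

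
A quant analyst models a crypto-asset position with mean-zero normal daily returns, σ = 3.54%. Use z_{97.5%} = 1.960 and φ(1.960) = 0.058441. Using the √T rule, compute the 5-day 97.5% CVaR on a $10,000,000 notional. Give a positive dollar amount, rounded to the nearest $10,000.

σ_{5d} = 3.54% × √5 = 7.916%.
ES multiplier = φ(z)/(1−α) = 0.058441/0.025 = 2.338.
ES = 7.916% × 2.338 = 18.508%; on $10,000,000: $1,850,800.

$1,850,000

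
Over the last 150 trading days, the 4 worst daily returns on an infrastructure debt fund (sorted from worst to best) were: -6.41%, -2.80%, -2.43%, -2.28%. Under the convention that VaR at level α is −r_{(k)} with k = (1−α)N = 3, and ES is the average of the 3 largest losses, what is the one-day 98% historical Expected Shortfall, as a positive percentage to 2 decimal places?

3.88%

The 3 worst returns sum to -11.64%.
ES = −(-11.64%) / 3 = 3.88%.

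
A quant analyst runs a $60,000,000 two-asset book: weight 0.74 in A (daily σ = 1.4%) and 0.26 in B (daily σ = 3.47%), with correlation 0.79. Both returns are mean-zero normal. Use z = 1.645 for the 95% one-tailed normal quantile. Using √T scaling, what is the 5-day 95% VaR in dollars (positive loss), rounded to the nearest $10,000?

$4,050,000

σ_p = √(0.74²·1.4² + 0.26²·3.47² + 2·0.79·0.74·0.26·1.4·3.47) = 1.834%.
σ_{5d} = 1.834% × √5 = 4.101%.
VaR = 1.645 × 4.101% = 6.746%; on $60,000,000 that is $4,047,600.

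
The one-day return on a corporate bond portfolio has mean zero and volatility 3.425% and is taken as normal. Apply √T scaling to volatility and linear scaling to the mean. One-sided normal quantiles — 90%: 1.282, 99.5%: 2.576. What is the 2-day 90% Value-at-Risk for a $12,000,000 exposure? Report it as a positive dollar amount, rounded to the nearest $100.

$745,200

σ_{2d} = 3.425% × √2 = 4.844%.
VaR = 1.282 × 4.844% = 6.210%.
On $12,000,000: 0.06210 × $12,000,000 = $745,200.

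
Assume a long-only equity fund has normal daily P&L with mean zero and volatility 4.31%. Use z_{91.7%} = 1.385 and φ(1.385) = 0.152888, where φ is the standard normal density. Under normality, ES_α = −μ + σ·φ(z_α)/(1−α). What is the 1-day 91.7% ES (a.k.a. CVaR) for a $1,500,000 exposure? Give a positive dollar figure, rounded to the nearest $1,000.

$119,000

Tail multiplier: φ(z)/(1−α) = 0.152888 / 0.083 = 1.842.
ES = 4.31% × 1.842 = 7.939%.
On $1,500,000: 0.07939 × $1,500,000 = $119,085.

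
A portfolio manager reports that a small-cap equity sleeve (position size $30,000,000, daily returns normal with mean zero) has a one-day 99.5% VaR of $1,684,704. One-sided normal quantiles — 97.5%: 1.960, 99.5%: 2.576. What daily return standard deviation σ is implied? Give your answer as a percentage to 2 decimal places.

VaR as a fraction: $1,684,704 / $30,000,000 = 5.616%.
σ = VaR / z = 5.616% / 2.576 = 2.180%.

2.18%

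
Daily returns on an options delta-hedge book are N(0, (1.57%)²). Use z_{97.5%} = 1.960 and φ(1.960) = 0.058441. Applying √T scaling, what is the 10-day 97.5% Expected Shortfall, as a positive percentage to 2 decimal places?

σ_{10d} = 1.57% × √10 = 4.965%.
ES multiplier = φ(z)/(1−α) = 0.058441/0.025 = 2.338.
ES = 4.965% × 2.338 = 11.608%.

11.61%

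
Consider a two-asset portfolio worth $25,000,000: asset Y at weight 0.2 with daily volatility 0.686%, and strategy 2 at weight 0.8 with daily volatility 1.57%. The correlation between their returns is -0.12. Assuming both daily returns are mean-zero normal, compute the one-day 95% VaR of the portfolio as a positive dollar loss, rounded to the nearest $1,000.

σ_p² = 0.2²·0.686² + 0.8²·1.57² + 2·-0.12·0.2·0.8·0.686·1.57 = 1.5550 (%²).
σ_p = √1.5550 = 1.247%.
At 95%, z = 1.645.
VaR = 1.645 × 1.247% = 2.051%; on $25,000,000 that is $512,750.

$513,000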